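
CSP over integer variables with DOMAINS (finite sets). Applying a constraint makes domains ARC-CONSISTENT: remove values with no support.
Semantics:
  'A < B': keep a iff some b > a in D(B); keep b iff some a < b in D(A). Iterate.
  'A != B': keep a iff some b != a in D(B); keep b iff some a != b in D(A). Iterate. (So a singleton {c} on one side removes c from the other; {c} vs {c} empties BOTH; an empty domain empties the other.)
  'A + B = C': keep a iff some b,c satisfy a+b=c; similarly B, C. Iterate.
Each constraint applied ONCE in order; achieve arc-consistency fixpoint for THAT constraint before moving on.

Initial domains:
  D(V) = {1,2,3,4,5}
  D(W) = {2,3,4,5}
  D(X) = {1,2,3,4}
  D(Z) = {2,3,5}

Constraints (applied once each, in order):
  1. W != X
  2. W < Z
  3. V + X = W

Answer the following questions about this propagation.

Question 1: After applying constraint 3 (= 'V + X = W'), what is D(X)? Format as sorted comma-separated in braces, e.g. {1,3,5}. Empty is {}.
Constraint 1 (W != X) on D(W)={2,3,4,5} D(X)={1,2,3,4}: no change
Constraint 2 (W < Z) on D(W)={2,3,4,5} D(Z)={2,3,5}: W {2,3,4,5}->{2,3,4}; Z {2,3,5}->{3,5}
Constraint 3 (V + X = W) on D(V)={1,2,3,4,5} D(X)={1,2,3,4} D(W)={2,3,4}: V {1,2,3,4,5}->{1,2,3}; X {1,2,3,4}->{1,2,3}
So after constraint 3: D(X) = {1,2,3}

Answer: {1,2,3}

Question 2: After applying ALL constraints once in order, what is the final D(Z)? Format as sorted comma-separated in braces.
Constraint 1 (W != X) on D(W)={2,3,4,5} D(X)={1,2,3,4}: no change
Constraint 2 (W < Z) on D(W)={2,3,4,5} D(Z)={2,3,5}: W {2,3,4,5}->{2,3,4}; Z {2,3,5}->{3,5}
Constraint 3 (V + X = W) on D(V)={1,2,3,4,5} D(X)={1,2,3,4} D(W)={2,3,4}: V {1,2,3,4,5}->{1,2,3}; X {1,2,3,4}->{1,2,3}
So after all 3 constraints: D(Z) = {3,5}

Answer: {3,5}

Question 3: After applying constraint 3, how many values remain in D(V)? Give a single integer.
Answer: 3

Derivation:
Constraint 1 (W != X) on D(W)={2,3,4,5} D(X)={1,2,3,4}: no change
Constraint 2 (W < Z) on D(W)={2,3,4,5} D(Z)={2,3,5}: W {2,3,4,5}->{2,3,4}; Z {2,3,5}->{3,5}
Constraint 3 (V + X = W) on D(V)={1,2,3,4,5} D(X)={1,2,3,4} D(W)={2,3,4}: V {1,2,3,4,5}->{1,2,3}; X {1,2,3,4}->{1,2,3}
So after constraint 3: D(V)={1,2,3}, size = 3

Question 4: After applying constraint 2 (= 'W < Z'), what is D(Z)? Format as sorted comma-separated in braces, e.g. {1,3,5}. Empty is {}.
Answer: {3,5}

Derivation:
Constraint 1 (W != X) on D(W)={2,3,4,5} D(X)={1,2,3,4}: no change
Constraint 2 (W < Z) on D(W)={2,3,4,5} D(Z)={2,3,5}: W {2,3,4,5}->{2,3,4}; Z {2,3,5}->{3,5}
So after constraint 2: D(Z) = {3,5}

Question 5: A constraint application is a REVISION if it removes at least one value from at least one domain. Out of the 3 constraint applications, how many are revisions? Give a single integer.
Answer: 2

Derivation:
Constraint 1 (W != X) on D(W)={2,3,4,5} D(X)={1,2,3,4}: no change => not a revision
Constraint 2 (W < Z) on D(W)={2,3,4,5} D(Z)={2,3,5}: W {2,3,4,5}->{2,3,4}; Z {2,3,5}->{3,5} => REVISION
Constraint 3 (V + X = W) on D(V)={1,2,3,4,5} D(X)={1,2,3,4} D(W)={2,3,4}: V {1,2,3,4,5}->{1,2,3}; X {1,2,3,4}->{1,2,3} => REVISION
Total revisions = 2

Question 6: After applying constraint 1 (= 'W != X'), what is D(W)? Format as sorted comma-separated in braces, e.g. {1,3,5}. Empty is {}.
Constraint 1 (W != X) on D(W)={2,3,4,5} D(X)={1,2,3,4}: no change
So after constraint 1: D(W) = {2,3,4,5}

Answer: {2,3,4,5}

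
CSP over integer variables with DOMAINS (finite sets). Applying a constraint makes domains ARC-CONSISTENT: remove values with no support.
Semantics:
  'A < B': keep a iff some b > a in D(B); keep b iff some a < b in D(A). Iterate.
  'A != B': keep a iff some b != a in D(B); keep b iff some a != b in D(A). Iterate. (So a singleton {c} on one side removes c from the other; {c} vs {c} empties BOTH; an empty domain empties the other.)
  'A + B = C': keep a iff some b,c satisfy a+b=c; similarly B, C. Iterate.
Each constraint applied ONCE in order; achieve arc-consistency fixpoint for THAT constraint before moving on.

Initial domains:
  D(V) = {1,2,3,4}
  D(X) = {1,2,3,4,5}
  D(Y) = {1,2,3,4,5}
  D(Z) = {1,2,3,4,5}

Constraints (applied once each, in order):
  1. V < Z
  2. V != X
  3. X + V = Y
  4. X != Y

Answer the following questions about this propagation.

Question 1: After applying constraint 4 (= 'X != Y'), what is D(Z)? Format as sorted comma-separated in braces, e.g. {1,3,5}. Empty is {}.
Answer: {2,3,4,5}

Derivation:
Constraint 1 (V < Z) on D(V)={1,2,3,4} D(Z)={1,2,3,4,5}: Z {1,2,3,4,5}->{2,3,4,5}
Constraint 2 (V != X) on D(V)={1,2,3,4} D(X)={1,2,3,4,5}: no change
Constraint 3 (X + V = Y) on D(X)={1,2,3,4,5} D(V)={1,2,3,4} D(Y)={1,2,3,4,5}: X {1,2,3,4,5}->{1,2,3,4}; Y {1,2,3,4,5}->{2,3,4,5}
Constraint 4 (X != Y) on D(X)={1,2,3,4} D(Y)={2,3,4,5}: no change
So after constraint 4: D(Z) = {2,3,4,5}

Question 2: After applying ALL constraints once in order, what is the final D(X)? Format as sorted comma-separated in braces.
Constraint 1 (V < Z) on D(V)={1,2,3,4} D(Z)={1,2,3,4,5}: Z {1,2,3,4,5}->{2,3,4,5}
Constraint 2 (V != X) on D(V)={1,2,3,4} D(X)={1,2,3,4,5}: no change
Constraint 3 (X + V = Y) on D(X)={1,2,3,4,5} D(V)={1,2,3,4} D(Y)={1,2,3,4,5}: X {1,2,3,4,5}->{1,2,3,4}; Y {1,2,3,4,5}->{2,3,4,5}
Constraint 4 (X != Y) on D(X)={1,2,3,4} D(Y)={2,3,4,5}: no change
So after all 4 constraints: D(X) = {1,2,3,4}

Answer: {1,2,3,4}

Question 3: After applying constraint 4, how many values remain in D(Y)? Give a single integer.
Constraint 1 (V < Z) on D(V)={1,2,3,4} D(Z)={1,2,3,4,5}: Z {1,2,3,4,5}->{2,3,4,5}
Constraint 2 (V != X) on D(V)={1,2,3,4} D(X)={1,2,3,4,5}: no change
Constraint 3 (X + V = Y) on D(X)={1,2,3,4,5} D(V)={1,2,3,4} D(Y)={1,2,3,4,5}: X {1,2,3,4,5}->{1,2,3,4}; Y {1,2,3,4,5}->{2,3,4,5}
Constraint 4 (X != Y) on D(X)={1,2,3,4} D(Y)={2,3,4,5}: no change
So after constraint 4: D(Y)={2,3,4,5}, size = 4

Answer: 4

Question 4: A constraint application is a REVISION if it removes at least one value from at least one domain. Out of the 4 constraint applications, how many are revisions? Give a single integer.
Answer: 2

Derivation:
Constraint 1 (V < Z) on D(V)={1,2,3,4} D(Z)={1,2,3,4,5}: Z {1,2,3,4,5}->{2,3,4,5} => REVISION
Constraint 2 (V != X) on D(V)={1,2,3,4} D(X)={1,2,3,4,5}: no change => not a revision
Constraint 3 (X + V = Y) on D(X)={1,2,3,4,5} D(V)={1,2,3,4} D(Y)={1,2,3,4,5}: X {1,2,3,4,5}->{1,2,3,4}; Y {1,2,3,4,5}->{2,3,4,5} => REVISION
Constraint 4 (X != Y) on D(X)={1,2,3,4} D(Y)={2,3,4,5}: no change => not a revision
Total revisions = 2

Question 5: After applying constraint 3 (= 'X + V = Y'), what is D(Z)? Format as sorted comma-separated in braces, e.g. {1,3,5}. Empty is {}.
Constraint 1 (V < Z) on D(V)={1,2,3,4} D(Z)={1,2,3,4,5}: Z {1,2,3,4,5}->{2,3,4,5}
Constraint 2 (V != X) on D(V)={1,2,3,4} D(X)={1,2,3,4,5}: no change
Constraint 3 (X + V = Y) on D(X)={1,2,3,4,5} D(V)={1,2,3,4} D(Y)={1,2,3,4,5}: X {1,2,3,4,5}->{1,2,3,4}; Y {1,2,3,4,5}->{2,3,4,5}
So after constraint 3: D(Z) = {2,3,4,5}

Answer: {2,3,4,5}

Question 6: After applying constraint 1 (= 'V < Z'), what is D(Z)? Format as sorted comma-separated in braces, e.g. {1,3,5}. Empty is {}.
Answer: {2,3,4,5}

Derivation:
Constraint 1 (V < Z) on D(V)={1,2,3,4} D(Z)={1,2,3,4,5}: Z {1,2,3,4,5}->{2,3,4,5}
So after constraint 1: D(Z) = {2,3,4,5}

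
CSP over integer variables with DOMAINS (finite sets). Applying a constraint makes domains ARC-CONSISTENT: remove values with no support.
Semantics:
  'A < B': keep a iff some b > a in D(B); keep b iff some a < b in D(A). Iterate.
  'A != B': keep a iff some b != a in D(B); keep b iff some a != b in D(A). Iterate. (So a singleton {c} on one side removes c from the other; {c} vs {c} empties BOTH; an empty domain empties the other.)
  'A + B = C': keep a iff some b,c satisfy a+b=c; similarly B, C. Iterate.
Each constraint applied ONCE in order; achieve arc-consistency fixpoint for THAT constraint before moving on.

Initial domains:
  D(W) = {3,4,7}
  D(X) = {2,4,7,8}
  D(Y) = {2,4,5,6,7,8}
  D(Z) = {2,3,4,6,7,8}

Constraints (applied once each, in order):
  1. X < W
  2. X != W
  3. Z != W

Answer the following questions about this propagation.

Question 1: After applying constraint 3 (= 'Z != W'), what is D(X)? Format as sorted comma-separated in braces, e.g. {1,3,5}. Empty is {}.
Answer: {2,4}

Derivation:
Constraint 1 (X < W) on D(X)={2,4,7,8} D(W)={3,4,7}: X {2,4,7,8}->{2,4}
Constraint 2 (X != W) on D(X)={2,4} D(W)={3,4,7}: no change
Constraint 3 (Z != W) on D(Z)={2,3,4,6,7,8} D(W)={3,4,7}: no change
So after constraint 3: D(X) = {2,4}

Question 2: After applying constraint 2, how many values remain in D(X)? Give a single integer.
Answer: 2

Derivation:
Constraint 1 (X < W) on D(X)={2,4,7,8} D(W)={3,4,7}: X {2,4,7,8}->{2,4}
Constraint 2 (X != W) on D(X)={2,4} D(W)={3,4,7}: no change
So after constraint 2: D(X)={2,4}, size = 2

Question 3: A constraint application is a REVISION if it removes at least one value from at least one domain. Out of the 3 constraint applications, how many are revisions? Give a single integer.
Constraint 1 (X < W) on D(X)={2,4,7,8} D(W)={3,4,7}: X {2,4,7,8}->{2,4} => REVISION
Constraint 2 (X != W) on D(X)={2,4} D(W)={3,4,7}: no change => not a revision
Constraint 3 (Z != W) on D(Z)={2,3,4,6,7,8} D(W)={3,4,7}: no change => not a revision
Total revisions = 1

Answer: 1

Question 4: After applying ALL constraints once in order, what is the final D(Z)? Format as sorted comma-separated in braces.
Answer: {2,3,4,6,7,8}

Derivation:
Constraint 1 (X < W) on D(X)={2,4,7,8} D(W)={3,4,7}: X {2,4,7,8}->{2,4}
Constraint 2 (X != W) on D(X)={2,4} D(W)={3,4,7}: no change
Constraint 3 (Z != W) on D(Z)={2,3,4,6,7,8} D(W)={3,4,7}: no change
So after all 3 constraints: D(Z) = {2,3,4,6,7,8}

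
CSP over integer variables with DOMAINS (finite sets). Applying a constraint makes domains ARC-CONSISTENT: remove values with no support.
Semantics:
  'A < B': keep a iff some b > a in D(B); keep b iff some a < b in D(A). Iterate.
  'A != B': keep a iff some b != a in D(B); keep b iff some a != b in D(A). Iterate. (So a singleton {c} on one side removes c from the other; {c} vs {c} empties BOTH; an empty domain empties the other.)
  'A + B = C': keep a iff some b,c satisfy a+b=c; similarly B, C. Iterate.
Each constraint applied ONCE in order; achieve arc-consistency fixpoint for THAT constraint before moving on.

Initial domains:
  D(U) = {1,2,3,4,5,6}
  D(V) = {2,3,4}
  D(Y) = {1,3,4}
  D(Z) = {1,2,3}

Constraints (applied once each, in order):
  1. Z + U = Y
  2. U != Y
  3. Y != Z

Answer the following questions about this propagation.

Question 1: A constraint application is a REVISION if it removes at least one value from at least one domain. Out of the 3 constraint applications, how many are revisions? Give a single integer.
Constraint 1 (Z + U = Y) on D(Z)={1,2,3} D(U)={1,2,3,4,5,6} D(Y)={1,3,4}: U {1,2,3,4,5,6}->{1,2,3}; Y {1,3,4}->{3,4} => REVISION
Constraint 2 (U != Y) on D(U)={1,2,3} D(Y)={3,4}: no change => not a revision
Constraint 3 (Y != Z) on D(Y)={3,4} D(Z)={1,2,3}: no change => not a revision
Total revisions = 1

Answer: 1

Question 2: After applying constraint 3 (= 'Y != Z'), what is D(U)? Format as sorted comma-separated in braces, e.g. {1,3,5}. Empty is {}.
Answer: {1,2,3}

Derivation:
Constraint 1 (Z + U = Y) on D(Z)={1,2,3} D(U)={1,2,3,4,5,6} D(Y)={1,3,4}: U {1,2,3,4,5,6}->{1,2,3}; Y {1,3,4}->{3,4}
Constraint 2 (U != Y) on D(U)={1,2,3} D(Y)={3,4}: no change
Constraint 3 (Y != Z) on D(Y)={3,4} D(Z)={1,2,3}: no change
So after constraint 3: D(U) = {1,2,3}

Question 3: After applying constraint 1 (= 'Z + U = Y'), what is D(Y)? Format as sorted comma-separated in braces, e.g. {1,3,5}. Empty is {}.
Constraint 1 (Z + U = Y) on D(Z)={1,2,3} D(U)={1,2,3,4,5,6} D(Y)={1,3,4}: U {1,2,3,4,5,6}->{1,2,3}; Y {1,3,4}->{3,4}
So after constraint 1: D(Y) = {3,4}

Answer: {3,4}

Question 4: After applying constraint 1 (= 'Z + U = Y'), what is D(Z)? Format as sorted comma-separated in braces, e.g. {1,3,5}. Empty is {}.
Answer: {1,2,3}

Derivation:
Constraint 1 (Z + U = Y) on D(Z)={1,2,3} D(U)={1,2,3,4,5,6} D(Y)={1,3,4}: U {1,2,3,4,5,6}->{1,2,3}; Y {1,3,4}->{3,4}
So after constraint 1: D(Z) = {1,2,3}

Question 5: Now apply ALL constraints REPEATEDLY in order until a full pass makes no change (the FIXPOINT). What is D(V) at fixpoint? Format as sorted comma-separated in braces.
Answer: {2,3,4}

Derivation:
pass 0 (initial): D(V)={2,3,4}
pass 1: U {1,2,3,4,5,6}->{1,2,3}; Y {1,3,4}->{3,4}
pass 2: no change
Fixpoint after 2 passes: D(V) = {2,3,4}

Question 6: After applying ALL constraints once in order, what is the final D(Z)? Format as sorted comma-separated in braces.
Answer: {1,2,3}

Derivation:
Constraint 1 (Z + U = Y) on D(Z)={1,2,3} D(U)={1,2,3,4,5,6} D(Y)={1,3,4}: U {1,2,3,4,5,6}->{1,2,3}; Y {1,3,4}->{3,4}
Constraint 2 (U != Y) on D(U)={1,2,3} D(Y)={3,4}: no change
Constraint 3 (Y != Z) on D(Y)={3,4} D(Z)={1,2,3}: no change
So after all 3 constraints: D(Z) = {1,2,3}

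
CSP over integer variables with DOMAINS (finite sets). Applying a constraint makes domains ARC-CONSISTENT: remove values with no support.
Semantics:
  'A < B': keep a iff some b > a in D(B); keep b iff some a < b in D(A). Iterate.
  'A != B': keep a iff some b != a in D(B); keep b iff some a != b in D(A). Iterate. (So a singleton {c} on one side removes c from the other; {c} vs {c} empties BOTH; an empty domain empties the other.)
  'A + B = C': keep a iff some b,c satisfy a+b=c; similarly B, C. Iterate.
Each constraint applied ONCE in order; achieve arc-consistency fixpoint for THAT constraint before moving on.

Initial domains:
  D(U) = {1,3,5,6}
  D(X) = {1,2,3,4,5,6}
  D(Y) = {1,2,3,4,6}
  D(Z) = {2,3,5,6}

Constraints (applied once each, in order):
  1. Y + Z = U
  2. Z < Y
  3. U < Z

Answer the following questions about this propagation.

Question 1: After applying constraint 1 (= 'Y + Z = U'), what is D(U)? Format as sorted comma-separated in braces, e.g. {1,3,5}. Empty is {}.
Constraint 1 (Y + Z = U) on D(Y)={1,2,3,4,6} D(Z)={2,3,5,6} D(U)={1,3,5,6}: Y {1,2,3,4,6}->{1,2,3,4}; Z {2,3,5,6}->{2,3,5}; U {1,3,5,6}->{3,5,6}
So after constraint 1: D(U) = {3,5,6}

Answer: {3,5,6}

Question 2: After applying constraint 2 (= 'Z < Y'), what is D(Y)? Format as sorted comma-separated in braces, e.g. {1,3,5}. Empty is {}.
Constraint 1 (Y + Z = U) on D(Y)={1,2,3,4,6} D(Z)={2,3,5,6} D(U)={1,3,5,6}: Y {1,2,3,4,6}->{1,2,3,4}; Z {2,3,5,6}->{2,3,5}; U {1,3,5,6}->{3,5,6}
Constraint 2 (Z < Y) on D(Z)={2,3,5} D(Y)={1,2,3,4}: Z {2,3,5}->{2,3}; Y {1,2,3,4}->{3,4}
So after constraint 2: D(Y) = {3,4}

Answer: {3,4}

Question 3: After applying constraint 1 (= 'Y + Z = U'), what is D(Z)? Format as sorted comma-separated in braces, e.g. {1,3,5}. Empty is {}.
Answer: {2,3,5}

Derivation:
Constraint 1 (Y + Z = U) on D(Y)={1,2,3,4,6} D(Z)={2,3,5,6} D(U)={1,3,5,6}: Y {1,2,3,4,6}->{1,2,3,4}; Z {2,3,5,6}->{2,3,5}; U {1,3,5,6}->{3,5,6}
So after constraint 1: D(Z) = {2,3,5}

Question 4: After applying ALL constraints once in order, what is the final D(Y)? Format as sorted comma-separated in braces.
Answer: {3,4}

Derivation:
Constraint 1 (Y + Z = U) on D(Y)={1,2,3,4,6} D(Z)={2,3,5,6} D(U)={1,3,5,6}: Y {1,2,3,4,6}->{1,2,3,4}; Z {2,3,5,6}->{2,3,5}; U {1,3,5,6}->{3,5,6}
Constraint 2 (Z < Y) on D(Z)={2,3,5} D(Y)={1,2,3,4}: Z {2,3,5}->{2,3}; Y {1,2,3,4}->{3,4}
Constraint 3 (U < Z) on D(U)={3,5,6} D(Z)={2,3}: U {3,5,6}->{}; Z {2,3}->{}
So after all 3 constraints: D(Y) = {3,4}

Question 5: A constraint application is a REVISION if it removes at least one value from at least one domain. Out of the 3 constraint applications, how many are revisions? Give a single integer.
Answer: 3

Derivation:
Constraint 1 (Y + Z = U) on D(Y)={1,2,3,4,6} D(Z)={2,3,5,6} D(U)={1,3,5,6}: Y {1,2,3,4,6}->{1,2,3,4}; Z {2,3,5,6}->{2,3,5}; U {1,3,5,6}->{3,5,6} => REVISION
Constraint 2 (Z < Y) on D(Z)={2,3,5} D(Y)={1,2,3,4}: Z {2,3,5}->{2,3}; Y {1,2,3,4}->{3,4} => REVISION
Constraint 3 (U < Z) on D(U)={3,5,6} D(Z)={2,3}: U {3,5,6}->{}; Z {2,3}->{} => REVISION
Total revisions = 3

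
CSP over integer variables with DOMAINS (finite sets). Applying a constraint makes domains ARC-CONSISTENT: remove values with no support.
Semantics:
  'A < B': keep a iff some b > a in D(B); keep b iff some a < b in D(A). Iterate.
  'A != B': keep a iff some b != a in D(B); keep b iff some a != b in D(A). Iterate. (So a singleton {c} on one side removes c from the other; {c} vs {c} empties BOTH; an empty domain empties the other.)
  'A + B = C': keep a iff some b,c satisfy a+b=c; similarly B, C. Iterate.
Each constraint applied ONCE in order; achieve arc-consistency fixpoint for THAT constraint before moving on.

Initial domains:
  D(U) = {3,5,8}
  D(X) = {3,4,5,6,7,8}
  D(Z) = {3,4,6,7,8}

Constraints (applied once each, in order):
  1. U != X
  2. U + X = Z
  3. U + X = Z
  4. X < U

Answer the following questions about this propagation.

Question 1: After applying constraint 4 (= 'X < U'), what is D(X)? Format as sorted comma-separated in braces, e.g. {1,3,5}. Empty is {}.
Constraint 1 (U != X) on D(U)={3,5,8} D(X)={3,4,5,6,7,8}: no change
Constraint 2 (U + X = Z) on D(U)={3,5,8} D(X)={3,4,5,6,7,8} D(Z)={3,4,6,7,8}: U {3,5,8}->{3,5}; X {3,4,5,6,7,8}->{3,4,5}; Z {3,4,6,7,8}->{6,7,8}
Constraint 3 (U + X = Z) on D(U)={3,5} D(X)={3,4,5} D(Z)={6,7,8}: no change
Constraint 4 (X < U) on D(X)={3,4,5} D(U)={3,5}: X {3,4,5}->{3,4}; U {3,5}->{5}
So after constraint 4: D(X) = {3,4}

Answer: {3,4}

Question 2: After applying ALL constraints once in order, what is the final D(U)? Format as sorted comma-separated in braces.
Constraint 1 (U != X) on D(U)={3,5,8} D(X)={3,4,5,6,7,8}: no change
Constraint 2 (U + X = Z) on D(U)={3,5,8} D(X)={3,4,5,6,7,8} D(Z)={3,4,6,7,8}: U {3,5,8}->{3,5}; X {3,4,5,6,7,8}->{3,4,5}; Z {3,4,6,7,8}->{6,7,8}
Constraint 3 (U + X = Z) on D(U)={3,5} D(X)={3,4,5} D(Z)={6,7,8}: no change
Constraint 4 (X < U) on D(X)={3,4,5} D(U)={3,5}: X {3,4,5}->{3,4}; U {3,5}->{5}
So after all 4 constraints: D(U) = {5}

Answer: {5}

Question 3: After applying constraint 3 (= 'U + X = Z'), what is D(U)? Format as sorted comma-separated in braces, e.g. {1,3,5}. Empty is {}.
Answer: {3,5}

Derivation:
Constraint 1 (U != X) on D(U)={3,5,8} D(X)={3,4,5,6,7,8}: no change
Constraint 2 (U + X = Z) on D(U)={3,5,8} D(X)={3,4,5,6,7,8} D(Z)={3,4,6,7,8}: U {3,5,8}->{3,5}; X {3,4,5,6,7,8}->{3,4,5}; Z {3,4,6,7,8}->{6,7,8}
Constraint 3 (U + X = Z) on D(U)={3,5} D(X)={3,4,5} D(Z)={6,7,8}: no change
So after constraint 3: D(U) = {3,5}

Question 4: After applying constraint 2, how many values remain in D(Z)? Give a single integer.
Answer: 3

Derivation:
Constraint 1 (U != X) on D(U)={3,5,8} D(X)={3,4,5,6,7,8}: no change
Constraint 2 (U + X = Z) on D(U)={3,5,8} D(X)={3,4,5,6,7,8} D(Z)={3,4,6,7,8}: U {3,5,8}->{3,5}; X {3,4,5,6,7,8}->{3,4,5}; Z {3,4,6,7,8}->{6,7,8}
So after constraint 2: D(Z)={6,7,8}, size = 3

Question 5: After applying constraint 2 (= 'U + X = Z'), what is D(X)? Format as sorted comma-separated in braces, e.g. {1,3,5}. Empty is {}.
Answer: {3,4,5}

Derivation:
Constraint 1 (U != X) on D(U)={3,5,8} D(X)={3,4,5,6,7,8}: no change
Constraint 2 (U + X = Z) on D(U)={3,5,8} D(X)={3,4,5,6,7,8} D(Z)={3,4,6,7,8}: U {3,5,8}->{3,5}; X {3,4,5,6,7,8}->{3,4,5}; Z {3,4,6,7,8}->{6,7,8}
So after constraint 2: D(X) = {3,4,5}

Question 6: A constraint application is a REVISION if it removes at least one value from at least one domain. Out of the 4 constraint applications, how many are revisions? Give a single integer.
Constraint 1 (U != X) on D(U)={3,5,8} D(X)={3,4,5,6,7,8}: no change => not a revision
Constraint 2 (U + X = Z) on D(U)={3,5,8} D(X)={3,4,5,6,7,8} D(Z)={3,4,6,7,8}: U {3,5,8}->{3,5}; X {3,4,5,6,7,8}->{3,4,5}; Z {3,4,6,7,8}->{6,7,8} => REVISION
Constraint 3 (U + X = Z) on D(U)={3,5} D(X)={3,4,5} D(Z)={6,7,8}: no change => not a revision
Constraint 4 (X < U) on D(X)={3,4,5} D(U)={3,5}: X {3,4,5}->{3,4}; U {3,5}->{5} => REVISION
Total revisions = 2

Answer: 2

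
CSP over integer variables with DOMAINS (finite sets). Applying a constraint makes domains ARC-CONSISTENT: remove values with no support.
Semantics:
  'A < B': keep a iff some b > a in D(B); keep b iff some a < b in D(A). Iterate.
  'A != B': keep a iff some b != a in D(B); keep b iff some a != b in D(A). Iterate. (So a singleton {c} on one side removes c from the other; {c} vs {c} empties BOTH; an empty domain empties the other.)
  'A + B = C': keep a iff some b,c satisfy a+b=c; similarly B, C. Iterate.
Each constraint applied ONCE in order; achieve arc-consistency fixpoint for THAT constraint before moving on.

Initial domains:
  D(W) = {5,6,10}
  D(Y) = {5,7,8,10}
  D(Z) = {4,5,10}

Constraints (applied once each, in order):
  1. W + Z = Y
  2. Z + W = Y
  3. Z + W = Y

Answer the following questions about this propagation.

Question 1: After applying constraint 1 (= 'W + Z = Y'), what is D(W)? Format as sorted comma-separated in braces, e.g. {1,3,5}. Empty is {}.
Constraint 1 (W + Z = Y) on D(W)={5,6,10} D(Z)={4,5,10} D(Y)={5,7,8,10}: W {5,6,10}->{5,6}; Z {4,5,10}->{4,5}; Y {5,7,8,10}->{10}
So after constraint 1: D(W) = {5,6}

Answer: {5,6}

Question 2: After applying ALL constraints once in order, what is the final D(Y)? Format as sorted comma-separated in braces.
Answer: {10}

Derivation:
Constraint 1 (W + Z = Y) on D(W)={5,6,10} D(Z)={4,5,10} D(Y)={5,7,8,10}: W {5,6,10}->{5,6}; Z {4,5,10}->{4,5}; Y {5,7,8,10}->{10}
Constraint 2 (Z + W = Y) on D(Z)={4,5} D(W)={5,6} D(Y)={10}: no change
Constraint 3 (Z + W = Y) on D(Z)={4,5} D(W)={5,6} D(Y)={10}: no change
So after all 3 constraints: D(Y) = {10}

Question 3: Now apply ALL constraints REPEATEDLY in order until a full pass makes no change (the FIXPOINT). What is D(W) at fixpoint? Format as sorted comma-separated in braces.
pass 0 (initial): D(W)={5,6,10}
pass 1: W {5,6,10}->{5,6}; Y {5,7,8,10}->{10}; Z {4,5,10}->{4,5}
pass 2: no change
Fixpoint after 2 passes: D(W) = {5,6}

Answer: {5,6}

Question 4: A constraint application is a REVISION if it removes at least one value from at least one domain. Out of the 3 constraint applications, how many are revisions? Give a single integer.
Answer: 1

Derivation:
Constraint 1 (W + Z = Y) on D(W)={5,6,10} D(Z)={4,5,10} D(Y)={5,7,8,10}: W {5,6,10}->{5,6}; Z {4,5,10}->{4,5}; Y {5,7,8,10}->{10} => REVISION
Constraint 2 (Z + W = Y) on D(Z)={4,5} D(W)={5,6} D(Y)={10}: no change => not a revision
Constraint 3 (Z + W = Y) on D(Z)={4,5} D(W)={5,6} D(Y)={10}: no change => not a revision
Total revisions = 1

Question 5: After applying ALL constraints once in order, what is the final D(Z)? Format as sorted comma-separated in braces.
Constraint 1 (W + Z = Y) on D(W)={5,6,10} D(Z)={4,5,10} D(Y)={5,7,8,10}: W {5,6,10}->{5,6}; Z {4,5,10}->{4,5}; Y {5,7,8,10}->{10}
Constraint 2 (Z + W = Y) on D(Z)={4,5} D(W)={5,6} D(Y)={10}: no change
Constraint 3 (Z + W = Y) on D(Z)={4,5} D(W)={5,6} D(Y)={10}: no change
So after all 3 constraints: D(Z) = {4,5}

Answer: {4,5}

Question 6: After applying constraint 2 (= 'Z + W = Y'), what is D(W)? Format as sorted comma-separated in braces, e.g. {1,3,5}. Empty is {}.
Answer: {5,6}

Derivation:
Constraint 1 (W + Z = Y) on D(W)={5,6,10} D(Z)={4,5,10} D(Y)={5,7,8,10}: W {5,6,10}->{5,6}; Z {4,5,10}->{4,5}; Y {5,7,8,10}->{10}
Constraint 2 (Z + W = Y) on D(Z)={4,5} D(W)={5,6} D(Y)={10}: no change
So after constraint 2: D(W) = {5,6}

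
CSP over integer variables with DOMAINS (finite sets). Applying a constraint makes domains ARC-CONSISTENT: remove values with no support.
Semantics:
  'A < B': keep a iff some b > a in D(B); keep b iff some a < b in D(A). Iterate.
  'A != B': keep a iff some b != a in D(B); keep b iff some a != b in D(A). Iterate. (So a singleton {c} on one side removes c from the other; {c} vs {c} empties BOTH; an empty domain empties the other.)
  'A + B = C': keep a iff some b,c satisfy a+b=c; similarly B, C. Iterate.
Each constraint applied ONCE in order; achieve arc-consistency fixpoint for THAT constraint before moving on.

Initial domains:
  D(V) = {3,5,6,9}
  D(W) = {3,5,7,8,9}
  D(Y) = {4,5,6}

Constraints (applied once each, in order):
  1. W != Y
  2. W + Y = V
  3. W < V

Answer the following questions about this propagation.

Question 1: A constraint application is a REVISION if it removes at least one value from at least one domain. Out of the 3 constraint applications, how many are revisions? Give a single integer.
Constraint 1 (W != Y) on D(W)={3,5,7,8,9} D(Y)={4,5,6}: no change => not a revision
Constraint 2 (W + Y = V) on D(W)={3,5,7,8,9} D(Y)={4,5,6} D(V)={3,5,6,9}: W {3,5,7,8,9}->{3,5}; Y {4,5,6}->{4,6}; V {3,5,6,9}->{9} => REVISION
Constraint 3 (W < V) on D(W)={3,5} D(V)={9}: no change => not a revision
Total revisions = 1

Answer: 1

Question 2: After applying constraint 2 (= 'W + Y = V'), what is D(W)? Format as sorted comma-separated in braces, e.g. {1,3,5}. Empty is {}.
Constraint 1 (W != Y) on D(W)={3,5,7,8,9} D(Y)={4,5,6}: no change
Constraint 2 (W + Y = V) on D(W)={3,5,7,8,9} D(Y)={4,5,6} D(V)={3,5,6,9}: W {3,5,7,8,9}->{3,5}; Y {4,5,6}->{4,6}; V {3,5,6,9}->{9}
So after constraint 2: D(W) = {3,5}

Answer: {3,5}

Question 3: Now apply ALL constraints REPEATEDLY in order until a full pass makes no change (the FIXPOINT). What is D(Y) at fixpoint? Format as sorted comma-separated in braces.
pass 0 (initial): D(Y)={4,5,6}
pass 1: V {3,5,6,9}->{9}; W {3,5,7,8,9}->{3,5}; Y {4,5,6}->{4,6}
pass 2: no change
Fixpoint after 2 passes: D(Y) = {4,6}

Answer: {4,6}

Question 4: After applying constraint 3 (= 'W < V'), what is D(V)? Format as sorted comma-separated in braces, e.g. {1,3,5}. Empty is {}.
Constraint 1 (W != Y) on D(W)={3,5,7,8,9} D(Y)={4,5,6}: no change
Constraint 2 (W + Y = V) on D(W)={3,5,7,8,9} D(Y)={4,5,6} D(V)={3,5,6,9}: W {3,5,7,8,9}->{3,5}; Y {4,5,6}->{4,6}; V {3,5,6,9}->{9}
Constraint 3 (W < V) on D(W)={3,5} D(V)={9}: no change
So after constraint 3: D(V) = {9}

Answer: {9}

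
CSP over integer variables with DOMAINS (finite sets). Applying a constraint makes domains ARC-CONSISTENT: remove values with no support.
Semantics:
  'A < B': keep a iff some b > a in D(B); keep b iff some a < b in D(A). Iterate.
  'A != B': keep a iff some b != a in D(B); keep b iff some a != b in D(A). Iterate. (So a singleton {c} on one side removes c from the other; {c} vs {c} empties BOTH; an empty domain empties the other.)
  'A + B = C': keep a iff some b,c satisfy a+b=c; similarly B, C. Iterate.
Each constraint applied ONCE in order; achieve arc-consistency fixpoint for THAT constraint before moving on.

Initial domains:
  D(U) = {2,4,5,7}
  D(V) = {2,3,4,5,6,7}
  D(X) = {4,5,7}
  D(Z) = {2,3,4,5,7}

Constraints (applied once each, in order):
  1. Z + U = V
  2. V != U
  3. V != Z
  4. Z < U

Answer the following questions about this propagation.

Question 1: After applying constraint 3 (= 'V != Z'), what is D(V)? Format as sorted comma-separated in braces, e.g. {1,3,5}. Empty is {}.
Constraint 1 (Z + U = V) on D(Z)={2,3,4,5,7} D(U)={2,4,5,7} D(V)={2,3,4,5,6,7}: Z {2,3,4,5,7}->{2,3,4,5}; U {2,4,5,7}->{2,4,5}; V {2,3,4,5,6,7}->{4,5,6,7}
Constraint 2 (V != U) on D(V)={4,5,6,7} D(U)={2,4,5}: no change
Constraint 3 (V != Z) on D(V)={4,5,6,7} D(Z)={2,3,4,5}: no change
So after constraint 3: D(V) = {4,5,6,7}

Answer: {4,5,6,7}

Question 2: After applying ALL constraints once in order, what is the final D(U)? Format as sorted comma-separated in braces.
Answer: {4,5}

Derivation:
Constraint 1 (Z + U = V) on D(Z)={2,3,4,5,7} D(U)={2,4,5,7} D(V)={2,3,4,5,6,7}: Z {2,3,4,5,7}->{2,3,4,5}; U {2,4,5,7}->{2,4,5}; V {2,3,4,5,6,7}->{4,5,6,7}
Constraint 2 (V != U) on D(V)={4,5,6,7} D(U)={2,4,5}: no change
Constraint 3 (V != Z) on D(V)={4,5,6,7} D(Z)={2,3,4,5}: no change
Constraint 4 (Z < U) on D(Z)={2,3,4,5} D(U)={2,4,5}: Z {2,3,4,5}->{2,3,4}; U {2,4,5}->{4,5}
So after all 4 constraints: D(U) = {4,5}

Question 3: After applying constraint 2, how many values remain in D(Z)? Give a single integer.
Answer: 4

Derivation:
Constraint 1 (Z + U = V) on D(Z)={2,3,4,5,7} D(U)={2,4,5,7} D(V)={2,3,4,5,6,7}: Z {2,3,4,5,7}->{2,3,4,5}; U {2,4,5,7}->{2,4,5}; V {2,3,4,5,6,7}->{4,5,6,7}
Constraint 2 (V != U) on D(V)={4,5,6,7} D(U)={2,4,5}: no change
So after constraint 2: D(Z)={2,3,4,5}, size = 4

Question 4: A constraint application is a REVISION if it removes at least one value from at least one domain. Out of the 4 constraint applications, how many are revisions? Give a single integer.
Answer: 2

Derivation:
Constraint 1 (Z + U = V) on D(Z)={2,3,4,5,7} D(U)={2,4,5,7} D(V)={2,3,4,5,6,7}: Z {2,3,4,5,7}->{2,3,4,5}; U {2,4,5,7}->{2,4,5}; V {2,3,4,5,6,7}->{4,5,6,7} => REVISION
Constraint 2 (V != U) on D(V)={4,5,6,7} D(U)={2,4,5}: no change => not a revision
Constraint 3 (V != Z) on D(V)={4,5,6,7} D(Z)={2,3,4,5}: no change => not a revision
Constraint 4 (Z < U) on D(Z)={2,3,4,5} D(U)={2,4,5}: Z {2,3,4,5}->{2,3,4}; U {2,4,5}->{4,5} => REVISION
Total revisions = 2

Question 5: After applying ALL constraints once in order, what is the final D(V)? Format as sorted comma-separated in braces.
Constraint 1 (Z + U = V) on D(Z)={2,3,4,5,7} D(U)={2,4,5,7} D(V)={2,3,4,5,6,7}: Z {2,3,4,5,7}->{2,3,4,5}; U {2,4,5,7}->{2,4,5}; V {2,3,4,5,6,7}->{4,5,6,7}
Constraint 2 (V != U) on D(V)={4,5,6,7} D(U)={2,4,5}: no change
Constraint 3 (V != Z) on D(V)={4,5,6,7} D(Z)={2,3,4,5}: no change
Constraint 4 (Z < U) on D(Z)={2,3,4,5} D(U)={2,4,5}: Z {2,3,4,5}->{2,3,4}; U {2,4,5}->{4,5}
So after all 4 constraints: D(V) = {4,5,6,7}

Answer: {4,5,6,7}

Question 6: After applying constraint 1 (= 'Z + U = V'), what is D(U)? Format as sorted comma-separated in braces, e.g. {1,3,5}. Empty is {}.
Answer: {2,4,5}

Derivation:
Constraint 1 (Z + U = V) on D(Z)={2,3,4,5,7} D(U)={2,4,5,7} D(V)={2,3,4,5,6,7}: Z {2,3,4,5,7}->{2,3,4,5}; U {2,4,5,7}->{2,4,5}; V {2,3,4,5,6,7}->{4,5,6,7}
So after constraint 1: D(U) = {2,4,5}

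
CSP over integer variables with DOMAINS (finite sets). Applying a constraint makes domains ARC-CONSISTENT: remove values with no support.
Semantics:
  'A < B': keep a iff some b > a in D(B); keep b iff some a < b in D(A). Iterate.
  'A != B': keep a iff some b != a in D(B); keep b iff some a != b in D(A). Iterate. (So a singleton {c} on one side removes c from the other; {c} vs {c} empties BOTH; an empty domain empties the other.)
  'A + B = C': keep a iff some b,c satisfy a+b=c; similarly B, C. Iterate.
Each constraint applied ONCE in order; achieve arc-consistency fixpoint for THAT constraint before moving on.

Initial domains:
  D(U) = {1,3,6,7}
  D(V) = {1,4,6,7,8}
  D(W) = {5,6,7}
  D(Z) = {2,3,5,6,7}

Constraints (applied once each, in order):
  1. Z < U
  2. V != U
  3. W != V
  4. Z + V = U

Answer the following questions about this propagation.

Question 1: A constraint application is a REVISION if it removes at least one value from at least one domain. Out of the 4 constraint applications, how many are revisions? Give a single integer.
Answer: 2

Derivation:
Constraint 1 (Z < U) on D(Z)={2,3,5,6,7} D(U)={1,3,6,7}: Z {2,3,5,6,7}->{2,3,5,6}; U {1,3,6,7}->{3,6,7} => REVISION
Constraint 2 (V != U) on D(V)={1,4,6,7,8} D(U)={3,6,7}: no change => not a revision
Constraint 3 (W != V) on D(W)={5,6,7} D(V)={1,4,6,7,8}: no change => not a revision
Constraint 4 (Z + V = U) on D(Z)={2,3,5,6} D(V)={1,4,6,7,8} D(U)={3,6,7}: V {1,4,6,7,8}->{1,4} => REVISION
Total revisions = 2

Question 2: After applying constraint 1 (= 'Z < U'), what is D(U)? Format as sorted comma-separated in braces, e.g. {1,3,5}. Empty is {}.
Answer: {3,6,7}

Derivation:
Constraint 1 (Z < U) on D(Z)={2,3,5,6,7} D(U)={1,3,6,7}: Z {2,3,5,6,7}->{2,3,5,6}; U {1,3,6,7}->{3,6,7}
So after constraint 1: D(U) = {3,6,7}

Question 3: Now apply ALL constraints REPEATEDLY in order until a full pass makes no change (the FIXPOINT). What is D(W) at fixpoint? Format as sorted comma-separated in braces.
pass 0 (initial): D(W)={5,6,7}
pass 1: U {1,3,6,7}->{3,6,7}; V {1,4,6,7,8}->{1,4}; Z {2,3,5,6,7}->{2,3,5,6}
pass 2: no change
Fixpoint after 2 passes: D(W) = {5,6,7}

Answer: {5,6,7}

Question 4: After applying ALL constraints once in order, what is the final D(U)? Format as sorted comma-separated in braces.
Constraint 1 (Z < U) on D(Z)={2,3,5,6,7} D(U)={1,3,6,7}: Z {2,3,5,6,7}->{2,3,5,6}; U {1,3,6,7}->{3,6,7}
Constraint 2 (V != U) on D(V)={1,4,6,7,8} D(U)={3,6,7}: no change
Constraint 3 (W != V) on D(W)={5,6,7} D(V)={1,4,6,7,8}: no change
Constraint 4 (Z + V = U) on D(Z)={2,3,5,6} D(V)={1,4,6,7,8} D(U)={3,6,7}: V {1,4,6,7,8}->{1,4}
So after all 4 constraints: D(U) = {3,6,7}

Answer: {3,6,7}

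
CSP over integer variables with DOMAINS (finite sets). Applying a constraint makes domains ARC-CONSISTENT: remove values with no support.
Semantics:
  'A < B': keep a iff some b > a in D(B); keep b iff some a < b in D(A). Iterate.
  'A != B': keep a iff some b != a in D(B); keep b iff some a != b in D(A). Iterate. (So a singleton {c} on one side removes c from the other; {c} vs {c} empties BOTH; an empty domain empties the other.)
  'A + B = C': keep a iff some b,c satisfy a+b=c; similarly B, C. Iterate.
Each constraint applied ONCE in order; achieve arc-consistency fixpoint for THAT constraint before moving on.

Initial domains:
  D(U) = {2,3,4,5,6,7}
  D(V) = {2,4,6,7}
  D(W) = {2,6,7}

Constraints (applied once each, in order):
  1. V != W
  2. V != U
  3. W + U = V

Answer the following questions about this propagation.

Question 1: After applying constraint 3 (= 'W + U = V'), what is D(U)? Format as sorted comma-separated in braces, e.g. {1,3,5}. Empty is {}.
Answer: {2,4,5}

Derivation:
Constraint 1 (V != W) on D(V)={2,4,6,7} D(W)={2,6,7}: no change
Constraint 2 (V != U) on D(V)={2,4,6,7} D(U)={2,3,4,5,6,7}: no change
Constraint 3 (W + U = V) on D(W)={2,6,7} D(U)={2,3,4,5,6,7} D(V)={2,4,6,7}: W {2,6,7}->{2}; U {2,3,4,5,6,7}->{2,4,5}; V {2,4,6,7}->{4,6,7}
So after constraint 3: D(U) = {2,4,5}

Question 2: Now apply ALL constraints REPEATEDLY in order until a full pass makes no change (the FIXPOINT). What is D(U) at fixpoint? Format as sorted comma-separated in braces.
pass 0 (initial): D(U)={2,3,4,5,6,7}
pass 1: U {2,3,4,5,6,7}->{2,4,5}; V {2,4,6,7}->{4,6,7}; W {2,6,7}->{2}
pass 2: no change
Fixpoint after 2 passes: D(U) = {2,4,5}

Answer: {2,4,5}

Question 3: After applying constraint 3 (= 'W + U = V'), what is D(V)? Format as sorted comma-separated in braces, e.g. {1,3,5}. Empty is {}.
Constraint 1 (V != W) on D(V)={2,4,6,7} D(W)={2,6,7}: no change
Constraint 2 (V != U) on D(V)={2,4,6,7} D(U)={2,3,4,5,6,7}: no change
Constraint 3 (W + U = V) on D(W)={2,6,7} D(U)={2,3,4,5,6,7} D(V)={2,4,6,7}: W {2,6,7}->{2}; U {2,3,4,5,6,7}->{2,4,5}; V {2,4,6,7}->{4,6,7}
So after constraint 3: D(V) = {4,6,7}

Answer: {4,6,7}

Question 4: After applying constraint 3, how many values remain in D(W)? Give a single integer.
Answer: 1

Derivation:
Constraint 1 (V != W) on D(V)={2,4,6,7} D(W)={2,6,7}: no change
Constraint 2 (V != U) on D(V)={2,4,6,7} D(U)={2,3,4,5,6,7}: no change
Constraint 3 (W + U = V) on D(W)={2,6,7} D(U)={2,3,4,5,6,7} D(V)={2,4,6,7}: W {2,6,7}->{2}; U {2,3,4,5,6,7}->{2,4,5}; V {2,4,6,7}->{4,6,7}
So after constraint 3: D(W)={2}, size = 1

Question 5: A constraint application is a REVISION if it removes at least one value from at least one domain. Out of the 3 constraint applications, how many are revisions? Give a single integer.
Answer: 1

Derivation:
Constraint 1 (V != W) on D(V)={2,4,6,7} D(W)={2,6,7}: no change => not a revision
Constraint 2 (V != U) on D(V)={2,4,6,7} D(U)={2,3,4,5,6,7}: no change => not a revision
Constraint 3 (W + U = V) on D(W)={2,6,7} D(U)={2,3,4,5,6,7} D(V)={2,4,6,7}: W {2,6,7}->{2}; U {2,3,4,5,6,7}->{2,4,5}; V {2,4,6,7}->{4,6,7} => REVISION
Total revisions = 1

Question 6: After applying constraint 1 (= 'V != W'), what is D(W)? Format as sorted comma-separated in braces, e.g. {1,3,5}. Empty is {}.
Answer: {2,6,7}

Derivation:
Constraint 1 (V != W) on D(V)={2,4,6,7} D(W)={2,6,7}: no change
So after constraint 1: D(W) = {2,6,7}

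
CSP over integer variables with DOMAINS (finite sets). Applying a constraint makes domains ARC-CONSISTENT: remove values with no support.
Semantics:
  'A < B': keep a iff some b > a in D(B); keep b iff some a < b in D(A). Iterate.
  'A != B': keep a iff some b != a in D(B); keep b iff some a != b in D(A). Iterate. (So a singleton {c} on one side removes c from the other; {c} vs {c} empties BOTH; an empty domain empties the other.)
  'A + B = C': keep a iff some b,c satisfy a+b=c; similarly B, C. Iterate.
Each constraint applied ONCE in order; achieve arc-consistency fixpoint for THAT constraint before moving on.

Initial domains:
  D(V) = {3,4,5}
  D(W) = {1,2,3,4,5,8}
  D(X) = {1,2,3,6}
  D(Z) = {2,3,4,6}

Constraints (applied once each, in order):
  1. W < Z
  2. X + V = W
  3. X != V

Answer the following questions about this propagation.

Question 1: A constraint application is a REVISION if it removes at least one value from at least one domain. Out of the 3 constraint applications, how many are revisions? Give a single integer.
Answer: 2

Derivation:
Constraint 1 (W < Z) on D(W)={1,2,3,4,5,8} D(Z)={2,3,4,6}: W {1,2,3,4,5,8}->{1,2,3,4,5} => REVISION
Constraint 2 (X + V = W) on D(X)={1,2,3,6} D(V)={3,4,5} D(W)={1,2,3,4,5}: X {1,2,3,6}->{1,2}; V {3,4,5}->{3,4}; W {1,2,3,4,5}->{4,5} => REVISION
Constraint 3 (X != V) on D(X)={1,2} D(V)={3,4}: no change => not a revision
Total revisions = 2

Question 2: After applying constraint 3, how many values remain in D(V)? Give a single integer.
Constraint 1 (W < Z) on D(W)={1,2,3,4,5,8} D(Z)={2,3,4,6}: W {1,2,3,4,5,8}->{1,2,3,4,5}
Constraint 2 (X + V = W) on D(X)={1,2,3,6} D(V)={3,4,5} D(W)={1,2,3,4,5}: X {1,2,3,6}->{1,2}; V {3,4,5}->{3,4}; W {1,2,3,4,5}->{4,5}
Constraint 3 (X != V) on D(X)={1,2} D(V)={3,4}: no change
So after constraint 3: D(V)={3,4}, size = 2

Answer: 2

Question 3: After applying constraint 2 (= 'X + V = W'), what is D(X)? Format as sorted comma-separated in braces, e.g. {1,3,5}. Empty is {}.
Answer: {1,2}

Derivation:
Constraint 1 (W < Z) on D(W)={1,2,3,4,5,8} D(Z)={2,3,4,6}: W {1,2,3,4,5,8}->{1,2,3,4,5}
Constraint 2 (X + V = W) on D(X)={1,2,3,6} D(V)={3,4,5} D(W)={1,2,3,4,5}: X {1,2,3,6}->{1,2}; V {3,4,5}->{3,4}; W {1,2,3,4,5}->{4,5}
So after constraint 2: D(X) = {1,2}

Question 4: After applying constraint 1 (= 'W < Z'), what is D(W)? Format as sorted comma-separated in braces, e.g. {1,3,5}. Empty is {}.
Constraint 1 (W < Z) on D(W)={1,2,3,4,5,8} D(Z)={2,3,4,6}: W {1,2,3,4,5,8}->{1,2,3,4,5}
So after constraint 1: D(W) = {1,2,3,4,5}

Answer: {1,2,3,4,5}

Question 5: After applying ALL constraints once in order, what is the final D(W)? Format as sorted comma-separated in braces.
Answer: {4,5}

Derivation:
Constraint 1 (W < Z) on D(W)={1,2,3,4,5,8} D(Z)={2,3,4,6}: W {1,2,3,4,5,8}->{1,2,3,4,5}
Constraint 2 (X + V = W) on D(X)={1,2,3,6} D(V)={3,4,5} D(W)={1,2,3,4,5}: X {1,2,3,6}->{1,2}; V {3,4,5}->{3,4}; W {1,2,3,4,5}->{4,5}
Constraint 3 (X != V) on D(X)={1,2} D(V)={3,4}: no change
So after all 3 constraints: D(W) = {4,5}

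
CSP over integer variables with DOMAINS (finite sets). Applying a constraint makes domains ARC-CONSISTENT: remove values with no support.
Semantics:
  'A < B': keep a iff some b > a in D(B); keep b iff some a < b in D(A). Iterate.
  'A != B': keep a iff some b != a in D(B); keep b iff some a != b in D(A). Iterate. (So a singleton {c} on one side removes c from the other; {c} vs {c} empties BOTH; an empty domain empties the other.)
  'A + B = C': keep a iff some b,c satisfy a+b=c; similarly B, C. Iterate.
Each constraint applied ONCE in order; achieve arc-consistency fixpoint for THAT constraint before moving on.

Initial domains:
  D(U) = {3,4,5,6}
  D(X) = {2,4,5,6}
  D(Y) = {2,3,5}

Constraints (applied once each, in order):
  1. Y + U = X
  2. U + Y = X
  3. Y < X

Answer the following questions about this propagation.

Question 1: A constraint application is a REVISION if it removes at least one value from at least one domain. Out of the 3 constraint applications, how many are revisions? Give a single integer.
Constraint 1 (Y + U = X) on D(Y)={2,3,5} D(U)={3,4,5,6} D(X)={2,4,5,6}: Y {2,3,5}->{2,3}; U {3,4,5,6}->{3,4}; X {2,4,5,6}->{5,6} => REVISION
Constraint 2 (U + Y = X) on D(U)={3,4} D(Y)={2,3} D(X)={5,6}: no change => not a revision
Constraint 3 (Y < X) on D(Y)={2,3} D(X)={5,6}: no change => not a revision
Total revisions = 1

Answer: 1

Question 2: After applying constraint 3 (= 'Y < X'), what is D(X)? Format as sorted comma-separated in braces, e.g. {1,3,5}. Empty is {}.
Constraint 1 (Y + U = X) on D(Y)={2,3,5} D(U)={3,4,5,6} D(X)={2,4,5,6}: Y {2,3,5}->{2,3}; U {3,4,5,6}->{3,4}; X {2,4,5,6}->{5,6}
Constraint 2 (U + Y = X) on D(U)={3,4} D(Y)={2,3} D(X)={5,6}: no change
Constraint 3 (Y < X) on D(Y)={2,3} D(X)={5,6}: no change
So after constraint 3: D(X) = {5,6}

Answer: {5,6}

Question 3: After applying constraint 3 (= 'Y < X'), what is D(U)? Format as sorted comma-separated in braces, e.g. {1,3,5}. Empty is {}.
Constraint 1 (Y + U = X) on D(Y)={2,3,5} D(U)={3,4,5,6} D(X)={2,4,5,6}: Y {2,3,5}->{2,3}; U {3,4,5,6}->{3,4}; X {2,4,5,6}->{5,6}
Constraint 2 (U + Y = X) on D(U)={3,4} D(Y)={2,3} D(X)={5,6}: no change
Constraint 3 (Y < X) on D(Y)={2,3} D(X)={5,6}: no change
So after constraint 3: D(U) = {3,4}

Answer: {3,4}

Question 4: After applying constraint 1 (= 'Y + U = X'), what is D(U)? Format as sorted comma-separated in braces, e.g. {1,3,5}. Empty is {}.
Constraint 1 (Y + U = X) on D(Y)={2,3,5} D(U)={3,4,5,6} D(X)={2,4,5,6}: Y {2,3,5}->{2,3}; U {3,4,5,6}->{3,4}; X {2,4,5,6}->{5,6}
So after constraint 1: D(U) = {3,4}

Answer: {3,4}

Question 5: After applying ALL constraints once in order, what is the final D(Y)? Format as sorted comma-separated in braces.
Constraint 1 (Y + U = X) on D(Y)={2,3,5} D(U)={3,4,5,6} D(X)={2,4,5,6}: Y {2,3,5}->{2,3}; U {3,4,5,6}->{3,4}; X {2,4,5,6}->{5,6}
Constraint 2 (U + Y = X) on D(U)={3,4} D(Y)={2,3} D(X)={5,6}: no change
Constraint 3 (Y < X) on D(Y)={2,3} D(X)={5,6}: no change
So after all 3 constraints: D(Y) = {2,3}

Answer: {2,3}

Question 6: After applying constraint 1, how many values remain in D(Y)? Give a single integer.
Answer: 2

Derivation:
Constraint 1 (Y + U = X) on D(Y)={2,3,5} D(U)={3,4,5,6} D(X)={2,4,5,6}: Y {2,3,5}->{2,3}; U {3,4,5,6}->{3,4}; X {2,4,5,6}->{5,6}
So after constraint 1: D(Y)={2,3}, size = 2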